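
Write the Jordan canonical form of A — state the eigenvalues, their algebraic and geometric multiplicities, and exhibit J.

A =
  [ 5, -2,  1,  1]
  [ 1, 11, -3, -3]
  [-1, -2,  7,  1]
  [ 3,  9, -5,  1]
J_3(6) ⊕ J_1(6)

The characteristic polynomial is
  det(x·I − A) = x^4 - 24*x^3 + 216*x^2 - 864*x + 1296 = (x - 6)^4

Eigenvalues and multiplicities (the geometric multiplicity of λ is n − rank(A − λI), which equals the number of Jordan blocks for λ):
  λ = 6: algebraic multiplicity = 4, geometric multiplicity = 2

Determining the block sizes for each eigenvalue:
  λ = 6: with am = 4 and gm = 2, the partition is not yet determined (e.g. several partitions of 4 into 2 parts exist). Let N = A − (6)·I. Computing rank(N^1) = 2, rank(N^2) = 1, rank(N^3) = 0; the number of blocks of size ≥ j is rank(N^{j−1}) − rank(N^j), giving [2, 1, 1]. So we have 1 block(s) of size 3, 1 block(s) of size 1 → block sizes [3, 1]

Assembling the blocks gives a Jordan form
J =
  [6, 1, 0, 0]
  [0, 6, 1, 0]
  [0, 0, 6, 0]
  [0, 0, 0, 6]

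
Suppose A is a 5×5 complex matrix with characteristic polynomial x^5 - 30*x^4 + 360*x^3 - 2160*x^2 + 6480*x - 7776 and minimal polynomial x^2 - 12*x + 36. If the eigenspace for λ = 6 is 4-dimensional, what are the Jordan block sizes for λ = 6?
Block sizes for λ = 6: [2, 1, 1, 1]

Step 1 — from the characteristic polynomial, algebraic multiplicity of λ = 6 is 5. From dim ker(A − (6)·I) = 4, there are exactly 4 Jordan blocks for λ = 6.
Step 2 — from the minimal polynomial, the factor (x − 6)^2 tells us the largest block for λ = 6 has size 2.
Step 3 — with total size 5, 4 blocks, and largest block 2, the block sizes (in nonincreasing order) are [2, 1, 1, 1].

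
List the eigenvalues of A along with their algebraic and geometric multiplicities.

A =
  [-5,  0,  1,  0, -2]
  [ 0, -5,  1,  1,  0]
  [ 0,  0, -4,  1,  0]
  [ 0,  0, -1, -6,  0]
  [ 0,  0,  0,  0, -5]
λ = -5: alg = 5, geom = 3

Step 1 — factor the characteristic polynomial to read off the algebraic multiplicities:
  χ_A(x) = (x + 5)^5

Step 2 — compute geometric multiplicities via the rank-nullity identity g(λ) = n − rank(A − λI):
  rank(A − (-5)·I) = 2, so dim ker(A − (-5)·I) = n − 2 = 3

Summary:
  λ = -5: algebraic multiplicity = 5, geometric multiplicity = 3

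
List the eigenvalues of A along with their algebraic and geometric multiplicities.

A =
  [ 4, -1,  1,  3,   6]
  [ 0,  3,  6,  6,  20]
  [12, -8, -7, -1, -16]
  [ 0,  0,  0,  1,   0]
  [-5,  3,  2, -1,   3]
λ = -1: alg = 1, geom = 1; λ = 1: alg = 3, geom = 1; λ = 2: alg = 1, geom = 1

Step 1 — factor the characteristic polynomial to read off the algebraic multiplicities:
  χ_A(x) = (x - 2)*(x - 1)^3*(x + 1)

Step 2 — compute geometric multiplicities via the rank-nullity identity g(λ) = n − rank(A − λI):
  rank(A − (-1)·I) = 4, so dim ker(A − (-1)·I) = n − 4 = 1
  rank(A − (1)·I) = 4, so dim ker(A − (1)·I) = n − 4 = 1
  rank(A − (2)·I) = 4, so dim ker(A − (2)·I) = n − 4 = 1

Summary:
  λ = -1: algebraic multiplicity = 1, geometric multiplicity = 1
  λ = 1: algebraic multiplicity = 3, geometric multiplicity = 1
  λ = 2: algebraic multiplicity = 1, geometric multiplicity = 1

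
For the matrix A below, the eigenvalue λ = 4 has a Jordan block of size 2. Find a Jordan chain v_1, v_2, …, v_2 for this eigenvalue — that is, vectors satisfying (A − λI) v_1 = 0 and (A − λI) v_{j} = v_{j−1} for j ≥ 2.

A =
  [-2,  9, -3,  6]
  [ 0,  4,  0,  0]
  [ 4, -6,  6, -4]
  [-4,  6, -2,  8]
A Jordan chain for λ = 4 of length 2:
v_1 = (-6, 0, 4, -4)ᵀ
v_2 = (1, 0, 0, 0)ᵀ

Let N = A − (4)·I. We want v_2 with N^2 v_2 = 0 but N^1 v_2 ≠ 0; then v_{j-1} := N · v_j for j = 2, …, 2.

Pick v_2 = (1, 0, 0, 0)ᵀ.
Then v_1 = N · v_2 = (-6, 0, 4, -4)ᵀ.

Sanity check: (A − (4)·I) v_1 = (0, 0, 0, 0)ᵀ = 0. ✓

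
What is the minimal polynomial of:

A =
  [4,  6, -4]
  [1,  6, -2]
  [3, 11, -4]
x^3 - 6*x^2 + 12*x - 8

The characteristic polynomial is χ_A(x) = (x - 2)^3, so the eigenvalues are known. The minimal polynomial is
  m_A(x) = Π_λ (x − λ)^{k_λ}
where k_λ is the size of the *largest* Jordan block for λ (equivalently, the smallest k with (A − λI)^k v = 0 for every generalised eigenvector v of λ).

  λ = 2: largest Jordan block has size 3, contributing (x − 2)^3

So m_A(x) = (x - 2)^3 = x^3 - 6*x^2 + 12*x - 8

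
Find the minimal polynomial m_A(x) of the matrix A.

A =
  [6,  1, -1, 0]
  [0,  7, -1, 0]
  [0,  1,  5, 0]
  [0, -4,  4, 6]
x^2 - 12*x + 36

The characteristic polynomial is χ_A(x) = (x - 6)^4, so the eigenvalues are known. The minimal polynomial is
  m_A(x) = Π_λ (x − λ)^{k_λ}
where k_λ is the size of the *largest* Jordan block for λ (equivalently, the smallest k with (A − λI)^k v = 0 for every generalised eigenvector v of λ).

  λ = 6: largest Jordan block has size 2, contributing (x − 6)^2

So m_A(x) = (x - 6)^2 = x^2 - 12*x + 36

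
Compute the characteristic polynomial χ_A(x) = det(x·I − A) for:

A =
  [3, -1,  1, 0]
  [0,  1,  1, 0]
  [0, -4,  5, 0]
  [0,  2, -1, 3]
x^4 - 12*x^3 + 54*x^2 - 108*x + 81

Expanding det(x·I − A) (e.g. by cofactor expansion or by noting that A is similar to its Jordan form J, which has the same characteristic polynomial as A) gives
  χ_A(x) = x^4 - 12*x^3 + 54*x^2 - 108*x + 81
which factors as (x - 3)^4. The eigenvalues (with algebraic multiplicities) are λ = 3 with multiplicity 4.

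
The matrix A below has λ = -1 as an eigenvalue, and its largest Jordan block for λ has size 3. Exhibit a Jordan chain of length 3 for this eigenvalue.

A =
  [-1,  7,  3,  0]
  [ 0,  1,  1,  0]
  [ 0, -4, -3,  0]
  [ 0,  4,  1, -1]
A Jordan chain for λ = -1 of length 3:
v_1 = (2, 0, 0, 4)ᵀ
v_2 = (7, 2, -4, 4)ᵀ
v_3 = (0, 1, 0, 0)ᵀ

Let N = A − (-1)·I. We want v_3 with N^3 v_3 = 0 but N^2 v_3 ≠ 0; then v_{j-1} := N · v_j for j = 3, …, 2.

Pick v_3 = (0, 1, 0, 0)ᵀ.
Then v_2 = N · v_3 = (7, 2, -4, 4)ᵀ.
Then v_1 = N · v_2 = (2, 0, 0, 4)ᵀ.

Sanity check: (A − (-1)·I) v_1 = (0, 0, 0, 0)ᵀ = 0. ✓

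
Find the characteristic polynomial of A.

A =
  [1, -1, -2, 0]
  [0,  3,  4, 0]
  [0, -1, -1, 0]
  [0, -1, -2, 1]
x^4 - 4*x^3 + 6*x^2 - 4*x + 1

Expanding det(x·I − A) (e.g. by cofactor expansion or by noting that A is similar to its Jordan form J, which has the same characteristic polynomial as A) gives
  χ_A(x) = x^4 - 4*x^3 + 6*x^2 - 4*x + 1
which factors as (x - 1)^4. The eigenvalues (with algebraic multiplicities) are λ = 1 with multiplicity 4.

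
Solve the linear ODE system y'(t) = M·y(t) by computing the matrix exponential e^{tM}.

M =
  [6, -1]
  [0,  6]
e^{tM} =
  [exp(6*t), -t*exp(6*t)]
  [0, exp(6*t)]

Strategy: write M = P · J · P⁻¹ where J is a Jordan canonical form, so e^{tM} = P · e^{tJ} · P⁻¹, and e^{tJ} can be computed block-by-block.

M has Jordan form
J =
  [6, 1]
  [0, 6]
(up to reordering of blocks).

Per-block formulas:
  For a 2×2 Jordan block J_2(6): exp(t · J_2(6)) = e^(6t)·(I + t·N), where N is the 2×2 nilpotent shift.

After assembling e^{tJ} and conjugating by P, we get:

e^{tM} =
  [exp(6*t), -t*exp(6*t)]
  [0, exp(6*t)]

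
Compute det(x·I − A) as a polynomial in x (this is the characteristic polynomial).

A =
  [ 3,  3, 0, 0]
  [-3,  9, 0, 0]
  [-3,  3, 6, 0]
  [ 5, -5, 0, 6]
x^4 - 24*x^3 + 216*x^2 - 864*x + 1296

Expanding det(x·I − A) (e.g. by cofactor expansion or by noting that A is similar to its Jordan form J, which has the same characteristic polynomial as A) gives
  χ_A(x) = x^4 - 24*x^3 + 216*x^2 - 864*x + 1296
which factors as (x - 6)^4. The eigenvalues (with algebraic multiplicities) are λ = 6 with multiplicity 4.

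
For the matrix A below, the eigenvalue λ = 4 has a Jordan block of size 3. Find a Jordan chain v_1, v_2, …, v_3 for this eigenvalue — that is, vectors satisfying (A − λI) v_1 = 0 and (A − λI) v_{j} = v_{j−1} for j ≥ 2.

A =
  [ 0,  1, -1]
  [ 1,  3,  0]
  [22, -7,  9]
A Jordan chain for λ = 4 of length 3:
v_1 = (-5, -5, 15)ᵀ
v_2 = (-4, 1, 22)ᵀ
v_3 = (1, 0, 0)ᵀ

Let N = A − (4)·I. We want v_3 with N^3 v_3 = 0 but N^2 v_3 ≠ 0; then v_{j-1} := N · v_j for j = 3, …, 2.

Pick v_3 = (1, 0, 0)ᵀ.
Then v_2 = N · v_3 = (-4, 1, 22)ᵀ.
Then v_1 = N · v_2 = (-5, -5, 15)ᵀ.

Sanity check: (A − (4)·I) v_1 = (0, 0, 0)ᵀ = 0. ✓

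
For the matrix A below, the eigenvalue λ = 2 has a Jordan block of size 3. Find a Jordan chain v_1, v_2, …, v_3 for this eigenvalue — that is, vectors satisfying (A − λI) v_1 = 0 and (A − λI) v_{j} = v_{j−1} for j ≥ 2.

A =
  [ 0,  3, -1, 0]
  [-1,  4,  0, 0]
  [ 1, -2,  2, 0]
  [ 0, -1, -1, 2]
A Jordan chain for λ = 2 of length 3:
v_1 = (2, 1, -1, 0)ᵀ
v_2 = (3, 2, -2, -1)ᵀ
v_3 = (0, 1, 0, 0)ᵀ

Let N = A − (2)·I. We want v_3 with N^3 v_3 = 0 but N^2 v_3 ≠ 0; then v_{j-1} := N · v_j for j = 3, …, 2.

Pick v_3 = (0, 1, 0, 0)ᵀ.
Then v_2 = N · v_3 = (3, 2, -2, -1)ᵀ.
Then v_1 = N · v_2 = (2, 1, -1, 0)ᵀ.

Sanity check: (A − (2)·I) v_1 = (0, 0, 0, 0)ᵀ = 0. ✓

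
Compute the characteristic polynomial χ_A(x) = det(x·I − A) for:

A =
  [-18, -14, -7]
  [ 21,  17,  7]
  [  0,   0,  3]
x^3 - 2*x^2 - 15*x + 36

Expanding det(x·I − A) (e.g. by cofactor expansion or by noting that A is similar to its Jordan form J, which has the same characteristic polynomial as A) gives
  χ_A(x) = x^3 - 2*x^2 - 15*x + 36
which factors as (x - 3)^2*(x + 4). The eigenvalues (with algebraic multiplicities) are λ = -4 with multiplicity 1, λ = 3 with multiplicity 2.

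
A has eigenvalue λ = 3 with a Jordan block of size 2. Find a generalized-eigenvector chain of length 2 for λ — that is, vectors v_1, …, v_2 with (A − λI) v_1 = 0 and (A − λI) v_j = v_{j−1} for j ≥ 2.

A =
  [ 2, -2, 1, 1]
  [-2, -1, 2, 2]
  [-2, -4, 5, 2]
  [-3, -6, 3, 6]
A Jordan chain for λ = 3 of length 2:
v_1 = (-1, -2, -2, -3)ᵀ
v_2 = (1, 0, 0, 0)ᵀ

Let N = A − (3)·I. We want v_2 with N^2 v_2 = 0 but N^1 v_2 ≠ 0; then v_{j-1} := N · v_j for j = 2, …, 2.

Pick v_2 = (1, 0, 0, 0)ᵀ.
Then v_1 = N · v_2 = (-1, -2, -2, -3)ᵀ.

Sanity check: (A − (3)·I) v_1 = (0, 0, 0, 0)ᵀ = 0. ✓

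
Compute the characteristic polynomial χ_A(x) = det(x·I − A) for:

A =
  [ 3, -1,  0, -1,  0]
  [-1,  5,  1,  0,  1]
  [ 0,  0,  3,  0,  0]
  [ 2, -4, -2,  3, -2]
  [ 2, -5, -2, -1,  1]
x^5 - 15*x^4 + 90*x^3 - 270*x^2 + 405*x - 243

Expanding det(x·I − A) (e.g. by cofactor expansion or by noting that A is similar to its Jordan form J, which has the same characteristic polynomial as A) gives
  χ_A(x) = x^5 - 15*x^4 + 90*x^3 - 270*x^2 + 405*x - 243
which factors as (x - 3)^5. The eigenvalues (with algebraic multiplicities) are λ = 3 with multiplicity 5.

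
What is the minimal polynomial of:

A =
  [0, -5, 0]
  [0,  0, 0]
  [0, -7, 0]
x^2

The characteristic polynomial is χ_A(x) = x^3, so the eigenvalues are known. The minimal polynomial is
  m_A(x) = Π_λ (x − λ)^{k_λ}
where k_λ is the size of the *largest* Jordan block for λ (equivalently, the smallest k with (A − λI)^k v = 0 for every generalised eigenvector v of λ).

  λ = 0: largest Jordan block has size 2, contributing (x − 0)^2

So m_A(x) = x^2 = x^2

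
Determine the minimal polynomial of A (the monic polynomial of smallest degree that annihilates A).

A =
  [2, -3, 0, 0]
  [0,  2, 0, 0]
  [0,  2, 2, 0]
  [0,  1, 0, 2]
x^2 - 4*x + 4

The characteristic polynomial is χ_A(x) = (x - 2)^4, so the eigenvalues are known. The minimal polynomial is
  m_A(x) = Π_λ (x − λ)^{k_λ}
where k_λ is the size of the *largest* Jordan block for λ (equivalently, the smallest k with (A − λI)^k v = 0 for every generalised eigenvector v of λ).

  λ = 2: largest Jordan block has size 2, contributing (x − 2)^2

So m_A(x) = (x - 2)^2 = x^2 - 4*x + 4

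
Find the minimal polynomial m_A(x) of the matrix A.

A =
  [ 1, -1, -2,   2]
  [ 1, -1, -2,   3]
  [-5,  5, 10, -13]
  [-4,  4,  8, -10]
x^3

The characteristic polynomial is χ_A(x) = x^4, so the eigenvalues are known. The minimal polynomial is
  m_A(x) = Π_λ (x − λ)^{k_λ}
where k_λ is the size of the *largest* Jordan block for λ (equivalently, the smallest k with (A − λI)^k v = 0 for every generalised eigenvector v of λ).

  λ = 0: largest Jordan block has size 3, contributing (x − 0)^3

So m_A(x) = x^3 = x^3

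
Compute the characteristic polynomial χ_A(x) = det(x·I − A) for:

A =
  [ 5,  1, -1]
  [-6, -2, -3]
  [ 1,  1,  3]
x^3 - 6*x^2 + 9*x - 4

Expanding det(x·I − A) (e.g. by cofactor expansion or by noting that A is similar to its Jordan form J, which has the same characteristic polynomial as A) gives
  χ_A(x) = x^3 - 6*x^2 + 9*x - 4
which factors as (x - 4)*(x - 1)^2. The eigenvalues (with algebraic multiplicities) are λ = 1 with multiplicity 2, λ = 4 with multiplicity 1.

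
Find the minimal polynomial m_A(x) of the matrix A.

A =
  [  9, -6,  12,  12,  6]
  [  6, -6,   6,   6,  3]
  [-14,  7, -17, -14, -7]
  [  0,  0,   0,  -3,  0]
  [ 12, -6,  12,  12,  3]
x^2 + 5*x + 6

The characteristic polynomial is χ_A(x) = (x + 2)*(x + 3)^4, so the eigenvalues are known. The minimal polynomial is
  m_A(x) = Π_λ (x − λ)^{k_λ}
where k_λ is the size of the *largest* Jordan block for λ (equivalently, the smallest k with (A − λI)^k v = 0 for every generalised eigenvector v of λ).

  λ = -3: largest Jordan block has size 1, contributing (x + 3)
  λ = -2: largest Jordan block has size 1, contributing (x + 2)

So m_A(x) = (x + 2)*(x + 3) = x^2 + 5*x + 6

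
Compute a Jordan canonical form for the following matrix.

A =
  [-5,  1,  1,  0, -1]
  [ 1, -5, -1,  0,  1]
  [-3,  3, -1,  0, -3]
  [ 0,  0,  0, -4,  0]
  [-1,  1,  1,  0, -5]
J_2(-4) ⊕ J_1(-4) ⊕ J_1(-4) ⊕ J_1(-4)

The characteristic polynomial is
  det(x·I − A) = x^5 + 20*x^4 + 160*x^3 + 640*x^2 + 1280*x + 1024 = (x + 4)^5

Eigenvalues and multiplicities (the geometric multiplicity of λ is n − rank(A − λI), which equals the number of Jordan blocks for λ):
  λ = -4: algebraic multiplicity = 5, geometric multiplicity = 4

Determining the block sizes for each eigenvalue:
  λ = -4: 4 blocks summing to 5 forces exactly one block of size 2 and the rest size 1 → block sizes [2, 1, 1, 1]

Assembling the blocks gives a Jordan form
J =
  [-4,  1,  0,  0,  0]
  [ 0, -4,  0,  0,  0]
  [ 0,  0, -4,  0,  0]
  [ 0,  0,  0, -4,  0]
  [ 0,  0,  0,  0, -4]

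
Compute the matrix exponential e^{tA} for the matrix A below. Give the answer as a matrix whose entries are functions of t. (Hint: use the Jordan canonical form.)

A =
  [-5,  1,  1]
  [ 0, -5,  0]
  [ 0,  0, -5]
e^{tA} =
  [exp(-5*t), t*exp(-5*t), t*exp(-5*t)]
  [0, exp(-5*t), 0]
  [0, 0, exp(-5*t)]

Strategy: write A = P · J · P⁻¹ where J is a Jordan canonical form, so e^{tA} = P · e^{tJ} · P⁻¹, and e^{tJ} can be computed block-by-block.

A has Jordan form
J =
  [-5,  1,  0]
  [ 0, -5,  0]
  [ 0,  0, -5]
(up to reordering of blocks).

Per-block formulas:
  For a 1×1 block at λ = -5: exp(t · [-5]) = [e^(-5t)].
  For a 2×2 Jordan block J_2(-5): exp(t · J_2(-5)) = e^(-5t)·(I + t·N), where N is the 2×2 nilpotent shift.

After assembling e^{tJ} and conjugating by P, we get:

e^{tA} =
  [exp(-5*t), t*exp(-5*t), t*exp(-5*t)]
  [0, exp(-5*t), 0]
  [0, 0, exp(-5*t)]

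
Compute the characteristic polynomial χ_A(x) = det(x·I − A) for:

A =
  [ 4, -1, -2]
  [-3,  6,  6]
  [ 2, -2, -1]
x^3 - 9*x^2 + 27*x - 27

Expanding det(x·I − A) (e.g. by cofactor expansion or by noting that A is similar to its Jordan form J, which has the same characteristic polynomial as A) gives
  χ_A(x) = x^3 - 9*x^2 + 27*x - 27
which factors as (x - 3)^3. The eigenvalues (with algebraic multiplicities) are λ = 3 with multiplicity 3.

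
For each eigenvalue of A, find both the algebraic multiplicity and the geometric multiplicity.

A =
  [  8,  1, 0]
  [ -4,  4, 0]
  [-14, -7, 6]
λ = 6: alg = 3, geom = 2

Step 1 — factor the characteristic polynomial to read off the algebraic multiplicities:
  χ_A(x) = (x - 6)^3

Step 2 — compute geometric multiplicities via the rank-nullity identity g(λ) = n − rank(A − λI):
  rank(A − (6)·I) = 1, so dim ker(A − (6)·I) = n − 1 = 2

Summary:
  λ = 6: algebraic multiplicity = 3, geometric multiplicity = 2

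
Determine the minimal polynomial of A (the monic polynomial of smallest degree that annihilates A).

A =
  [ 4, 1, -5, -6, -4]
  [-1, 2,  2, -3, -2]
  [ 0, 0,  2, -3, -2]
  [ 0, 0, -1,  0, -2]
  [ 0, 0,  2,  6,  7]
x^2 - 6*x + 9

The characteristic polynomial is χ_A(x) = (x - 3)^5, so the eigenvalues are known. The minimal polynomial is
  m_A(x) = Π_λ (x − λ)^{k_λ}
where k_λ is the size of the *largest* Jordan block for λ (equivalently, the smallest k with (A − λI)^k v = 0 for every generalised eigenvector v of λ).

  λ = 3: largest Jordan block has size 2, contributing (x − 3)^2

So m_A(x) = (x - 3)^2 = x^2 - 6*x + 9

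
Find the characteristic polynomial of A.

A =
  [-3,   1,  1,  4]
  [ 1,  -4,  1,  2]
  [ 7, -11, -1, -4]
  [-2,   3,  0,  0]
x^4 + 8*x^3 + 24*x^2 + 32*x + 16

Expanding det(x·I − A) (e.g. by cofactor expansion or by noting that A is similar to its Jordan form J, which has the same characteristic polynomial as A) gives
  χ_A(x) = x^4 + 8*x^3 + 24*x^2 + 32*x + 16
which factors as (x + 2)^4. The eigenvalues (with algebraic multiplicities) are λ = -2 with multiplicity 4.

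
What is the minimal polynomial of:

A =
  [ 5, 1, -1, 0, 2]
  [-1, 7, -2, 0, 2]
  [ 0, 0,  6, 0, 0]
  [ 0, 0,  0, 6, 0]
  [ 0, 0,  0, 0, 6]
x^3 - 18*x^2 + 108*x - 216

The characteristic polynomial is χ_A(x) = (x - 6)^5, so the eigenvalues are known. The minimal polynomial is
  m_A(x) = Π_λ (x − λ)^{k_λ}
where k_λ is the size of the *largest* Jordan block for λ (equivalently, the smallest k with (A − λI)^k v = 0 for every generalised eigenvector v of λ).

  λ = 6: largest Jordan block has size 3, contributing (x − 6)^3

So m_A(x) = (x - 6)^3 = x^3 - 18*x^2 + 108*x - 216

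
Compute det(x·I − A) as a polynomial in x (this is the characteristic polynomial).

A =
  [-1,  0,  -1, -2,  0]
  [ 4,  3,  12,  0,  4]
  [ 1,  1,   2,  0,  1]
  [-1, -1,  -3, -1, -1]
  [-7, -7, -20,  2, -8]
x^5 + 5*x^4 + 10*x^3 + 10*x^2 + 5*x + 1

Expanding det(x·I − A) (e.g. by cofactor expansion or by noting that A is similar to its Jordan form J, which has the same characteristic polynomial as A) gives
  χ_A(x) = x^5 + 5*x^4 + 10*x^3 + 10*x^2 + 5*x + 1
which factors as (x + 1)^5. The eigenvalues (with algebraic multiplicities) are λ = -1 with multiplicity 5.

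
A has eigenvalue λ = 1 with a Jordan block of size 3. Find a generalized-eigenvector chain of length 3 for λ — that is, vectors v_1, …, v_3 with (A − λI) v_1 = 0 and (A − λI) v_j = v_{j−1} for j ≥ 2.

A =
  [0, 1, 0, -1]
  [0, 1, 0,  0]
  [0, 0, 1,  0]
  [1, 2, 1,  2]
A Jordan chain for λ = 1 of length 3:
v_1 = (-3, 0, 0, 3)ᵀ
v_2 = (1, 0, 0, 2)ᵀ
v_3 = (0, 1, 0, 0)ᵀ

Let N = A − (1)·I. We want v_3 with N^3 v_3 = 0 but N^2 v_3 ≠ 0; then v_{j-1} := N · v_j for j = 3, …, 2.

Pick v_3 = (0, 1, 0, 0)ᵀ.
Then v_2 = N · v_3 = (1, 0, 0, 2)ᵀ.
Then v_1 = N · v_2 = (-3, 0, 0, 3)ᵀ.

Sanity check: (A − (1)·I) v_1 = (0, 0, 0, 0)ᵀ = 0. ✓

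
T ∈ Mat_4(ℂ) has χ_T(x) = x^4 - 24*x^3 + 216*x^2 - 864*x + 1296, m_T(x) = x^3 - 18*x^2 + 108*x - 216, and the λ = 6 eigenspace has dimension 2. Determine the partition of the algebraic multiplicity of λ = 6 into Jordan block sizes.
Block sizes for λ = 6: [3, 1]

Step 1 — from the characteristic polynomial, algebraic multiplicity of λ = 6 is 4. From dim ker(T − (6)·I) = 2, there are exactly 2 Jordan blocks for λ = 6.
Step 2 — from the minimal polynomial, the factor (x − 6)^3 tells us the largest block for λ = 6 has size 3.
Step 3 — with total size 4, 2 blocks, and largest block 3, the block sizes (in nonincreasing order) are [3, 1].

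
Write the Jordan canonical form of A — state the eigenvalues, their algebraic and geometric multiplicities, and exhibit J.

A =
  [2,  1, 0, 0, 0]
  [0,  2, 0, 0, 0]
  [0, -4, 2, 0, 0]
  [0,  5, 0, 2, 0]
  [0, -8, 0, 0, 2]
J_2(2) ⊕ J_1(2) ⊕ J_1(2) ⊕ J_1(2)

The characteristic polynomial is
  det(x·I − A) = x^5 - 10*x^4 + 40*x^3 - 80*x^2 + 80*x - 32 = (x - 2)^5

Eigenvalues and multiplicities (the geometric multiplicity of λ is n − rank(A − λI), which equals the number of Jordan blocks for λ):
  λ = 2: algebraic multiplicity = 5, geometric multiplicity = 4

Determining the block sizes for each eigenvalue:
  λ = 2: 4 blocks summing to 5 forces exactly one block of size 2 and the rest size 1 → block sizes [2, 1, 1, 1]

Assembling the blocks gives a Jordan form
J =
  [2, 1, 0, 0, 0]
  [0, 2, 0, 0, 0]
  [0, 0, 2, 0, 0]
  [0, 0, 0, 2, 0]
  [0, 0, 0, 0, 2]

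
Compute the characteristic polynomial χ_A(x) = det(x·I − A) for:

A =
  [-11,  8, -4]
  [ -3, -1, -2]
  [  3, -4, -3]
x^3 + 15*x^2 + 75*x + 125

Expanding det(x·I − A) (e.g. by cofactor expansion or by noting that A is similar to its Jordan form J, which has the same characteristic polynomial as A) gives
  χ_A(x) = x^3 + 15*x^2 + 75*x + 125
which factors as (x + 5)^3. The eigenvalues (with algebraic multiplicities) are λ = -5 with multiplicity 3.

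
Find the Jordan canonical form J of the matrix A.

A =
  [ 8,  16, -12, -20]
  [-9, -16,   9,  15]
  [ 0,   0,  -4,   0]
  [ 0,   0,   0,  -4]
J_2(-4) ⊕ J_1(-4) ⊕ J_1(-4)

The characteristic polynomial is
  det(x·I − A) = x^4 + 16*x^3 + 96*x^2 + 256*x + 256 = (x + 4)^4

Eigenvalues and multiplicities (the geometric multiplicity of λ is n − rank(A − λI), which equals the number of Jordan blocks for λ):
  λ = -4: algebraic multiplicity = 4, geometric multiplicity = 3

Determining the block sizes for each eigenvalue:
  λ = -4: 3 blocks summing to 4 forces exactly one block of size 2 and the rest size 1 → block sizes [2, 1, 1]

Assembling the blocks gives a Jordan form
J =
  [-4,  1,  0,  0]
  [ 0, -4,  0,  0]
  [ 0,  0, -4,  0]
  [ 0,  0,  0, -4]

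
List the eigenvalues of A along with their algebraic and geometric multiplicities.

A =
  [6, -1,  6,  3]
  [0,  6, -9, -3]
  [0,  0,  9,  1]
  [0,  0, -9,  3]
λ = 6: alg = 4, geom = 2

Step 1 — factor the characteristic polynomial to read off the algebraic multiplicities:
  χ_A(x) = (x - 6)^4

Step 2 — compute geometric multiplicities via the rank-nullity identity g(λ) = n − rank(A − λI):
  rank(A − (6)·I) = 2, so dim ker(A − (6)·I) = n − 2 = 2

Summary:
  λ = 6: algebraic multiplicity = 4, geometric multiplicity = 2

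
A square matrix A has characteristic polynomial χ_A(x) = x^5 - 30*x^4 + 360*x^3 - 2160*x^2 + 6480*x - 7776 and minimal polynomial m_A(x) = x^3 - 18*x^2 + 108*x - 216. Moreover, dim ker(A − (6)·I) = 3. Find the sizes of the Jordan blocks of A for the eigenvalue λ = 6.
Block sizes for λ = 6: [3, 1, 1]

Step 1 — from the characteristic polynomial, algebraic multiplicity of λ = 6 is 5. From dim ker(A − (6)·I) = 3, there are exactly 3 Jordan blocks for λ = 6.
Step 2 — from the minimal polynomial, the factor (x − 6)^3 tells us the largest block for λ = 6 has size 3.
Step 3 — with total size 5, 3 blocks, and largest block 3, the block sizes (in nonincreasing order) are [3, 1, 1].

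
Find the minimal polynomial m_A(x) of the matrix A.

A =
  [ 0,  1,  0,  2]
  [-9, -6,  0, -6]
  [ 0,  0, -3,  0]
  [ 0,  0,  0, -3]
x^2 + 6*x + 9

The characteristic polynomial is χ_A(x) = (x + 3)^4, so the eigenvalues are known. The minimal polynomial is
  m_A(x) = Π_λ (x − λ)^{k_λ}
where k_λ is the size of the *largest* Jordan block for λ (equivalently, the smallest k with (A − λI)^k v = 0 for every generalised eigenvector v of λ).

  λ = -3: largest Jordan block has size 2, contributing (x + 3)^2

So m_A(x) = (x + 3)^2 = x^2 + 6*x + 9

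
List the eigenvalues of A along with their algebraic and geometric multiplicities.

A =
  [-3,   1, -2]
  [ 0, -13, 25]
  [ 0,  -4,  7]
λ = -3: alg = 3, geom = 1

Step 1 — factor the characteristic polynomial to read off the algebraic multiplicities:
  χ_A(x) = (x + 3)^3

Step 2 — compute geometric multiplicities via the rank-nullity identity g(λ) = n − rank(A − λI):
  rank(A − (-3)·I) = 2, so dim ker(A − (-3)·I) = n − 2 = 1

Summary:
  λ = -3: algebraic multiplicity = 3, geometric multiplicity = 1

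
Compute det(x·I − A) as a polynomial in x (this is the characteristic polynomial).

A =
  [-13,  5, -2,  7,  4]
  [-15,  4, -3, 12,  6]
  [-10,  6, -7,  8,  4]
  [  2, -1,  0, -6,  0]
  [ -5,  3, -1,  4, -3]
x^5 + 25*x^4 + 250*x^3 + 1250*x^2 + 3125*x + 3125

Expanding det(x·I − A) (e.g. by cofactor expansion or by noting that A is similar to its Jordan form J, which has the same characteristic polynomial as A) gives
  χ_A(x) = x^5 + 25*x^4 + 250*x^3 + 1250*x^2 + 3125*x + 3125
which factors as (x + 5)^5. The eigenvalues (with algebraic multiplicities) are λ = -5 with multiplicity 5.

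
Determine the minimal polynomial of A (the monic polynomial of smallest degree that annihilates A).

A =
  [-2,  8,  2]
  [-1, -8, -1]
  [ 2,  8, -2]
x^2 + 8*x + 16

The characteristic polynomial is χ_A(x) = (x + 4)^3, so the eigenvalues are known. The minimal polynomial is
  m_A(x) = Π_λ (x − λ)^{k_λ}
where k_λ is the size of the *largest* Jordan block for λ (equivalently, the smallest k with (A − λI)^k v = 0 for every generalised eigenvector v of λ).

  λ = -4: largest Jordan block has size 2, contributing (x + 4)^2

So m_A(x) = (x + 4)^2 = x^2 + 8*x + 16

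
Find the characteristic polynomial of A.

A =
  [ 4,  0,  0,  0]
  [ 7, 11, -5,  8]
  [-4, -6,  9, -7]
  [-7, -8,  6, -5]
x^4 - 19*x^3 + 135*x^2 - 425*x + 500

Expanding det(x·I − A) (e.g. by cofactor expansion or by noting that A is similar to its Jordan form J, which has the same characteristic polynomial as A) gives
  χ_A(x) = x^4 - 19*x^3 + 135*x^2 - 425*x + 500
which factors as (x - 5)^3*(x - 4). The eigenvalues (with algebraic multiplicities) are λ = 4 with multiplicity 1, λ = 5 with multiplicity 3.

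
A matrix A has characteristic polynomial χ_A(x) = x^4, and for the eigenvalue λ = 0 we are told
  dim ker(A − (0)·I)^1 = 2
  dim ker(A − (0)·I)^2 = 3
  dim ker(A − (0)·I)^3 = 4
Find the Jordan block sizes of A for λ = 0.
Block sizes for λ = 0: [3, 1]

From the dimensions of kernels of powers, the number of Jordan blocks of size at least j is d_j − d_{j−1} where d_j = dim ker(N^j) (with d_0 = 0). Computing the differences gives [2, 1, 1].
The number of blocks of size exactly k is (#blocks of size ≥ k) − (#blocks of size ≥ k + 1), so the partition is: 1 block(s) of size 1, 1 block(s) of size 3.
In nonincreasing order the block sizes are [3, 1].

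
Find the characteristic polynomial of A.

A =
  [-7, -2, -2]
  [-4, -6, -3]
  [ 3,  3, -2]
x^3 + 15*x^2 + 75*x + 125

Expanding det(x·I − A) (e.g. by cofactor expansion or by noting that A is similar to its Jordan form J, which has the same characteristic polynomial as A) gives
  χ_A(x) = x^3 + 15*x^2 + 75*x + 125
which factors as (x + 5)^3. The eigenvalues (with algebraic multiplicities) are λ = -5 with multiplicity 3.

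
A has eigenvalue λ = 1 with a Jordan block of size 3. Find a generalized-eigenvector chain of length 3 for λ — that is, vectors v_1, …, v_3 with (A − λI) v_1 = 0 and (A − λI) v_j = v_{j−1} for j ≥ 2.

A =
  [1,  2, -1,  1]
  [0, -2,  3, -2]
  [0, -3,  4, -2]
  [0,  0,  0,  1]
A Jordan chain for λ = 1 of length 3:
v_1 = (-3, 0, 0, 0)ᵀ
v_2 = (2, -3, -3, 0)ᵀ
v_3 = (0, 1, 0, 0)ᵀ

Let N = A − (1)·I. We want v_3 with N^3 v_3 = 0 but N^2 v_3 ≠ 0; then v_{j-1} := N · v_j for j = 3, …, 2.

Pick v_3 = (0, 1, 0, 0)ᵀ.
Then v_2 = N · v_3 = (2, -3, -3, 0)ᵀ.
Then v_1 = N · v_2 = (-3, 0, 0, 0)ᵀ.

Sanity check: (A − (1)·I) v_1 = (0, 0, 0, 0)ᵀ = 0. ✓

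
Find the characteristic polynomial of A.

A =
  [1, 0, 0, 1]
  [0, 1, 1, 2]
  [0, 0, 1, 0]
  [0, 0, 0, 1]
x^4 - 4*x^3 + 6*x^2 - 4*x + 1

Expanding det(x·I − A) (e.g. by cofactor expansion or by noting that A is similar to its Jordan form J, which has the same characteristic polynomial as A) gives
  χ_A(x) = x^4 - 4*x^3 + 6*x^2 - 4*x + 1
which factors as (x - 1)^4. The eigenvalues (with algebraic multiplicities) are λ = 1 with multiplicity 4.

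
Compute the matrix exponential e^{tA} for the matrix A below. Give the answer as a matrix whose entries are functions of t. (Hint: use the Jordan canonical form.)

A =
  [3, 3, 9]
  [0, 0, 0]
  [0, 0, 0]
e^{tA} =
  [exp(3*t), exp(3*t) - 1, 3*exp(3*t) - 3]
  [0, 1, 0]
  [0, 0, 1]

Strategy: write A = P · J · P⁻¹ where J is a Jordan canonical form, so e^{tA} = P · e^{tJ} · P⁻¹, and e^{tJ} can be computed block-by-block.

A has Jordan form
J =
  [0, 0, 0]
  [0, 0, 0]
  [0, 0, 3]
(up to reordering of blocks).

Per-block formulas:
  For a 1×1 block at λ = 0: exp(t · [0]) = [e^(0t)].
  For a 1×1 block at λ = 3: exp(t · [3]) = [e^(3t)].

After assembling e^{tJ} and conjugating by P, we get:

e^{tA} =
  [exp(3*t), exp(3*t) - 1, 3*exp(3*t) - 3]
  [0, 1, 0]
  [0, 0, 1]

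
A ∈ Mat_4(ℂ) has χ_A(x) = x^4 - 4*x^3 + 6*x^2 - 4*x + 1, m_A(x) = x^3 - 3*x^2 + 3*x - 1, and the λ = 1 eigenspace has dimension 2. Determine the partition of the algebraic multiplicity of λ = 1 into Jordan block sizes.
Block sizes for λ = 1: [3, 1]

Step 1 — from the characteristic polynomial, algebraic multiplicity of λ = 1 is 4. From dim ker(A − (1)·I) = 2, there are exactly 2 Jordan blocks for λ = 1.
Step 2 — from the minimal polynomial, the factor (x − 1)^3 tells us the largest block for λ = 1 has size 3.
Step 3 — with total size 4, 2 blocks, and largest block 3, the block sizes (in nonincreasing order) are [3, 1].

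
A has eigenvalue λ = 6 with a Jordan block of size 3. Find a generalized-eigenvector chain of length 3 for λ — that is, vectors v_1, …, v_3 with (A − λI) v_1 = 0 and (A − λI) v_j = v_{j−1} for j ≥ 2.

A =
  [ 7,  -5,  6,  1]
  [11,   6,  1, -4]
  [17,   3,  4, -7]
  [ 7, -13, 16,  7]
A Jordan chain for λ = 6 of length 3:
v_1 = (55, 0, -33, 143)ᵀ
v_2 = (1, 11, 17, 7)ᵀ
v_3 = (1, 0, 0, 0)ᵀ

Let N = A − (6)·I. We want v_3 with N^3 v_3 = 0 but N^2 v_3 ≠ 0; then v_{j-1} := N · v_j for j = 3, …, 2.

Pick v_3 = (1, 0, 0, 0)ᵀ.
Then v_2 = N · v_3 = (1, 11, 17, 7)ᵀ.
Then v_1 = N · v_2 = (55, 0, -33, 143)ᵀ.

Sanity check: (A − (6)·I) v_1 = (0, 0, 0, 0)ᵀ = 0. ✓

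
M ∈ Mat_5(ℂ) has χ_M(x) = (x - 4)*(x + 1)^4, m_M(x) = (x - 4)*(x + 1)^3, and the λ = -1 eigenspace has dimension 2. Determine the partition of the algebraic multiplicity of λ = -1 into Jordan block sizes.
Block sizes for λ = -1: [3, 1]

Step 1 — from the characteristic polynomial, algebraic multiplicity of λ = -1 is 4. From dim ker(M − (-1)·I) = 2, there are exactly 2 Jordan blocks for λ = -1.
Step 2 — from the minimal polynomial, the factor (x + 1)^3 tells us the largest block for λ = -1 has size 3.
Step 3 — with total size 4, 2 blocks, and largest block 3, the block sizes (in nonincreasing order) are [3, 1].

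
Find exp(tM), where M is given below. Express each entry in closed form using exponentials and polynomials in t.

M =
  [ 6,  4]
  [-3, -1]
e^{tM} =
  [4*exp(3*t) - 3*exp(2*t), 4*exp(3*t) - 4*exp(2*t)]
  [-3*exp(3*t) + 3*exp(2*t), -3*exp(3*t) + 4*exp(2*t)]

Strategy: write M = P · J · P⁻¹ where J is a Jordan canonical form, so e^{tM} = P · e^{tJ} · P⁻¹, and e^{tJ} can be computed block-by-block.

M has Jordan form
J =
  [2, 0]
  [0, 3]
(up to reordering of blocks).

Per-block formulas:
  For a 1×1 block at λ = 3: exp(t · [3]) = [e^(3t)].
  For a 1×1 block at λ = 2: exp(t · [2]) = [e^(2t)].

After assembling e^{tJ} and conjugating by P, we get:

e^{tM} =
  [4*exp(3*t) - 3*exp(2*t), 4*exp(3*t) - 4*exp(2*t)]
  [-3*exp(3*t) + 3*exp(2*t), -3*exp(3*t) + 4*exp(2*t)]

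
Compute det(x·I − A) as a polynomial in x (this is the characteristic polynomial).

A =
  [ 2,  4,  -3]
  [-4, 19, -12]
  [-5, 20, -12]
x^3 - 9*x^2 + 27*x - 27

Expanding det(x·I − A) (e.g. by cofactor expansion or by noting that A is similar to its Jordan form J, which has the same characteristic polynomial as A) gives
  χ_A(x) = x^3 - 9*x^2 + 27*x - 27
which factors as (x - 3)^3. The eigenvalues (with algebraic multiplicities) are λ = 3 with multiplicity 3.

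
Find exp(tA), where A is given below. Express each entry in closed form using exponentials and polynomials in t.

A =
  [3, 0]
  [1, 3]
e^{tA} =
  [exp(3*t), 0]
  [t*exp(3*t), exp(3*t)]

Strategy: write A = P · J · P⁻¹ where J is a Jordan canonical form, so e^{tA} = P · e^{tJ} · P⁻¹, and e^{tJ} can be computed block-by-block.

A has Jordan form
J =
  [3, 1]
  [0, 3]
(up to reordering of blocks).

Per-block formulas:
  For a 2×2 Jordan block J_2(3): exp(t · J_2(3)) = e^(3t)·(I + t·N), where N is the 2×2 nilpotent shift.

After assembling e^{tJ} and conjugating by P, we get:

e^{tA} =
  [exp(3*t), 0]
  [t*exp(3*t), exp(3*t)]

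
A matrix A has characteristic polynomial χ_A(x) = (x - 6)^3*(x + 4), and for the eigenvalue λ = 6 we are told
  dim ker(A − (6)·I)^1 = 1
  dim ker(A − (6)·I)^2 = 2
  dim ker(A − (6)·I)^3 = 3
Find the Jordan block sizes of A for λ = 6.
Block sizes for λ = 6: [3]

From the dimensions of kernels of powers, the number of Jordan blocks of size at least j is d_j − d_{j−1} where d_j = dim ker(N^j) (with d_0 = 0). Computing the differences gives [1, 1, 1].
The number of blocks of size exactly k is (#blocks of size ≥ k) − (#blocks of size ≥ k + 1), so the partition is: 1 block(s) of size 3.
In nonincreasing order the block sizes are [3].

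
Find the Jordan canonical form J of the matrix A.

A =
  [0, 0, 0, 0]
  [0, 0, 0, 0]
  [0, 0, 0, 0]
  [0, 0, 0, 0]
J_1(0) ⊕ J_1(0) ⊕ J_1(0) ⊕ J_1(0)

The characteristic polynomial is
  det(x·I − A) = x^4

Eigenvalues and multiplicities (the geometric multiplicity of λ is n − rank(A − λI), which equals the number of Jordan blocks for λ):
  λ = 0: algebraic multiplicity = 4, geometric multiplicity = 4

Determining the block sizes for each eigenvalue:
  λ = 0: gm = am = 4, so every block has size 1 → block sizes [1, 1, 1, 1]

Assembling the blocks gives a Jordan form
J =
  [0, 0, 0, 0]
  [0, 0, 0, 0]
  [0, 0, 0, 0]
  [0, 0, 0, 0]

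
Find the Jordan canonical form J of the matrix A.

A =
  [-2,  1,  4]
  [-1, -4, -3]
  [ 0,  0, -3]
J_3(-3)

The characteristic polynomial is
  det(x·I − A) = x^3 + 9*x^2 + 27*x + 27 = (x + 3)^3

Eigenvalues and multiplicities (the geometric multiplicity of λ is n − rank(A − λI), which equals the number of Jordan blocks for λ):
  λ = -3: algebraic multiplicity = 3, geometric multiplicity = 1

Determining the block sizes for each eigenvalue:
  λ = -3: one block (gm = 1), so the single block has size am = 3 → block sizes [3]

Assembling the blocks gives a Jordan form
J =
  [-3,  1,  0]
  [ 0, -3,  1]
  [ 0,  0, -3]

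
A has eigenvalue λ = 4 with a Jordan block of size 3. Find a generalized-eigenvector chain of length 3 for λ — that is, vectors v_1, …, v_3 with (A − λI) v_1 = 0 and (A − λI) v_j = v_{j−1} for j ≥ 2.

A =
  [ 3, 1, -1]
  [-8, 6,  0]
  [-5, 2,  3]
A Jordan chain for λ = 4 of length 3:
v_1 = (-2, -8, -6)ᵀ
v_2 = (-1, -8, -5)ᵀ
v_3 = (1, 0, 0)ᵀ

Let N = A − (4)·I. We want v_3 with N^3 v_3 = 0 but N^2 v_3 ≠ 0; then v_{j-1} := N · v_j for j = 3, …, 2.

Pick v_3 = (1, 0, 0)ᵀ.
Then v_2 = N · v_3 = (-1, -8, -5)ᵀ.
Then v_1 = N · v_2 = (-2, -8, -6)ᵀ.

Sanity check: (A − (4)·I) v_1 = (0, 0, 0)ᵀ = 0. ✓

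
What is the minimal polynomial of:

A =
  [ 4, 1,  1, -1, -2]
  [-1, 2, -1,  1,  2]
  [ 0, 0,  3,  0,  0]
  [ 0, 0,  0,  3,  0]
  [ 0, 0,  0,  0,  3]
x^2 - 6*x + 9

The characteristic polynomial is χ_A(x) = (x - 3)^5, so the eigenvalues are known. The minimal polynomial is
  m_A(x) = Π_λ (x − λ)^{k_λ}
where k_λ is the size of the *largest* Jordan block for λ (equivalently, the smallest k with (A − λI)^k v = 0 for every generalised eigenvector v of λ).

  λ = 3: largest Jordan block has size 2, contributing (x − 3)^2

So m_A(x) = (x - 3)^2 = x^2 - 6*x + 9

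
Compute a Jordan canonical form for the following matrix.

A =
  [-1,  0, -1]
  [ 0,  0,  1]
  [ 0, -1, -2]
J_3(-1)

The characteristic polynomial is
  det(x·I − A) = x^3 + 3*x^2 + 3*x + 1 = (x + 1)^3

Eigenvalues and multiplicities (the geometric multiplicity of λ is n − rank(A − λI), which equals the number of Jordan blocks for λ):
  λ = -1: algebraic multiplicity = 3, geometric multiplicity = 1

Determining the block sizes for each eigenvalue:
  λ = -1: one block (gm = 1), so the single block has size am = 3 → block sizes [3]

Assembling the blocks gives a Jordan form
J =
  [-1,  1,  0]
  [ 0, -1,  1]
  [ 0,  0, -1]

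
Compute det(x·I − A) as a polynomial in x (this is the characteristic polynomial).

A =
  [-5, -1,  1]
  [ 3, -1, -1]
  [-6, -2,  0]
x^3 + 6*x^2 + 12*x + 8

Expanding det(x·I − A) (e.g. by cofactor expansion or by noting that A is similar to its Jordan form J, which has the same characteristic polynomial as A) gives
  χ_A(x) = x^3 + 6*x^2 + 12*x + 8
which factors as (x + 2)^3. The eigenvalues (with algebraic multiplicities) are λ = -2 with multiplicity 3.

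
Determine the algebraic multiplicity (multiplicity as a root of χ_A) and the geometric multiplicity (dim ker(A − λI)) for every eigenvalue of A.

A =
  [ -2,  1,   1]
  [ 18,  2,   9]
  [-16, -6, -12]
λ = -4: alg = 3, geom = 1

Step 1 — factor the characteristic polynomial to read off the algebraic multiplicities:
  χ_A(x) = (x + 4)^3

Step 2 — compute geometric multiplicities via the rank-nullity identity g(λ) = n − rank(A − λI):
  rank(A − (-4)·I) = 2, so dim ker(A − (-4)·I) = n − 2 = 1

Summary:
  λ = -4: algebraic multiplicity = 3, geometric multiplicity = 1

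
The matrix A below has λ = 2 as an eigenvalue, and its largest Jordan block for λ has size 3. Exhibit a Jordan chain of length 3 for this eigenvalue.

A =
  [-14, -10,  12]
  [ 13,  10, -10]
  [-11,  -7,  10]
A Jordan chain for λ = 2 of length 3:
v_1 = (-6, 6, -3)ᵀ
v_2 = (-16, 13, -11)ᵀ
v_3 = (1, 0, 0)ᵀ

Let N = A − (2)·I. We want v_3 with N^3 v_3 = 0 but N^2 v_3 ≠ 0; then v_{j-1} := N · v_j for j = 3, …, 2.

Pick v_3 = (1, 0, 0)ᵀ.
Then v_2 = N · v_3 = (-16, 13, -11)ᵀ.
Then v_1 = N · v_2 = (-6, 6, -3)ᵀ.

Sanity check: (A − (2)·I) v_1 = (0, 0, 0)ᵀ = 0. ✓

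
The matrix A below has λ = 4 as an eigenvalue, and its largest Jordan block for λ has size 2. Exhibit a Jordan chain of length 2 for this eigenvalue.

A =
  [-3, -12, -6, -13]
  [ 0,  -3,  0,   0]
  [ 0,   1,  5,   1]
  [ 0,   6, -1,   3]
A Jordan chain for λ = 4 of length 2:
v_1 = (-1, 0, -1, 1)ᵀ
v_2 = (1, 0, -1, 0)ᵀ

Let N = A − (4)·I. We want v_2 with N^2 v_2 = 0 but N^1 v_2 ≠ 0; then v_{j-1} := N · v_j for j = 2, …, 2.

Pick v_2 = (1, 0, -1, 0)ᵀ.
Then v_1 = N · v_2 = (-1, 0, -1, 1)ᵀ.

Sanity check: (A − (4)·I) v_1 = (0, 0, 0, 0)ᵀ = 0. ✓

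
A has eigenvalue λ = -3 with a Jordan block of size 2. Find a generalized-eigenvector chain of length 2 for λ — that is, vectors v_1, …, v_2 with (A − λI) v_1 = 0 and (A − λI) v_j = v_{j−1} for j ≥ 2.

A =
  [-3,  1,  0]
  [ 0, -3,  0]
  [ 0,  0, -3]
A Jordan chain for λ = -3 of length 2:
v_1 = (1, 0, 0)ᵀ
v_2 = (0, 1, 0)ᵀ

Let N = A − (-3)·I. We want v_2 with N^2 v_2 = 0 but N^1 v_2 ≠ 0; then v_{j-1} := N · v_j for j = 2, …, 2.

Pick v_2 = (0, 1, 0)ᵀ.
Then v_1 = N · v_2 = (1, 0, 0)ᵀ.

Sanity check: (A − (-3)·I) v_1 = (0, 0, 0)ᵀ = 0. ✓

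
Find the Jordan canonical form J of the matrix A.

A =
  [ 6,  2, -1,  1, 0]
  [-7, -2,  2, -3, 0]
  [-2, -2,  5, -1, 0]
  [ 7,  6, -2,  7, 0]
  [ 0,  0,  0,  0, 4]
J_3(4) ⊕ J_1(4) ⊕ J_1(4)

The characteristic polynomial is
  det(x·I − A) = x^5 - 20*x^4 + 160*x^3 - 640*x^2 + 1280*x - 1024 = (x - 4)^5

Eigenvalues and multiplicities (the geometric multiplicity of λ is n − rank(A − λI), which equals the number of Jordan blocks for λ):
  λ = 4: algebraic multiplicity = 5, geometric multiplicity = 3

Determining the block sizes for each eigenvalue:
  λ = 4: with am = 5 and gm = 3, the partition is not yet determined (e.g. several partitions of 5 into 3 parts exist). Let N = A − (4)·I. Computing rank(N^1) = 2, rank(N^2) = 1, rank(N^3) = 0; the number of blocks of size ≥ j is rank(N^{j−1}) − rank(N^j), giving [3, 1, 1]. So we have 1 block(s) of size 3, 2 block(s) of size 1 → block sizes [3, 1, 1]

Assembling the blocks gives a Jordan form
J =
  [4, 1, 0, 0, 0]
  [0, 4, 1, 0, 0]
  [0, 0, 4, 0, 0]
  [0, 0, 0, 4, 0]
  [0, 0, 0, 0, 4]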